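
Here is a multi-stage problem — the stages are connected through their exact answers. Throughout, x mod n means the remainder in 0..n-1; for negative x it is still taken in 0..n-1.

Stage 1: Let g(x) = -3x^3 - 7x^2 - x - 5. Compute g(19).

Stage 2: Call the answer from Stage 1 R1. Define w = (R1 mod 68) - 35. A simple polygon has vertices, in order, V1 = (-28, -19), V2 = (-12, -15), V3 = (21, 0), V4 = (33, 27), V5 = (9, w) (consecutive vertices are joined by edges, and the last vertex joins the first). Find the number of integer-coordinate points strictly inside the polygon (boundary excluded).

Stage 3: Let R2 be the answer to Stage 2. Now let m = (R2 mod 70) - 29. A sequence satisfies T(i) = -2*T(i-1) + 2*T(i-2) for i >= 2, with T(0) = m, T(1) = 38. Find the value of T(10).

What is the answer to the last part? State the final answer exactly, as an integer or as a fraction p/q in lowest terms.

-214976

Stage 1: -3*(19)^3 - 7*(19)^2 - 1*(19)^1 - 5 = (-20577) + (-2527) + (-19) + (-5) = -23128; answer -23128
Stage 2: R1 = -23128; w = 25; cross terms: (-28*-15 - -12*-19)=192, (-12*0 - 21*-15)=315, (21*27 - 33*0)=567, (33*25 - 9*27)=582, (9*-19 - -28*25)=529; twice the area = |2185| = 2185; area = 2185/2; boundary points = 4 + 3 + 3 + 2 + 1 = 13; strictly interior points = area - boundary/2 + 1 = 1087; answer 1087
Stage 3: R2 = 1087; m = 8; T(2) = -2*(38) + 2*(8) = -60; iterating: T(2)=-60, T(3)=196, T(4)=-512, T(5)=1416, T(6)=-3856, T(7)=10544, T(8)=-28800, T(9)=78688, T(10)=-214976; answer -214976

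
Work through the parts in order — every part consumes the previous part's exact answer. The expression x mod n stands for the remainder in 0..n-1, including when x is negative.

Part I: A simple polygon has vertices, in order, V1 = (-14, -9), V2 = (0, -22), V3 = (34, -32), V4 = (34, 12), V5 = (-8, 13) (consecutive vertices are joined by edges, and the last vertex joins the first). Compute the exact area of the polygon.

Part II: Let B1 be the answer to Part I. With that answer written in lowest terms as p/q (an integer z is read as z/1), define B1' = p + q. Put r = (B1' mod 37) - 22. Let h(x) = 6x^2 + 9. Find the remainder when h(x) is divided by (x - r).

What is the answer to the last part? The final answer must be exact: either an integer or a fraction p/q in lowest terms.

Part I: cross terms: (-14*-22 - 0*-9)=308, (0*-32 - 34*-22)=748, (34*12 - 34*-32)=1496, (34*13 - -8*12)=538, (-8*-9 - -14*13)=254; twice the area = |3344| = 3344; area = 1672; answer 1672
Part II: B1 = 1672; threaded value p + q = 1673; r = -14; remainder = value at the root: 6*(-14)^2 + 9 = (1176) + (9) = 1185; answer 1185

1185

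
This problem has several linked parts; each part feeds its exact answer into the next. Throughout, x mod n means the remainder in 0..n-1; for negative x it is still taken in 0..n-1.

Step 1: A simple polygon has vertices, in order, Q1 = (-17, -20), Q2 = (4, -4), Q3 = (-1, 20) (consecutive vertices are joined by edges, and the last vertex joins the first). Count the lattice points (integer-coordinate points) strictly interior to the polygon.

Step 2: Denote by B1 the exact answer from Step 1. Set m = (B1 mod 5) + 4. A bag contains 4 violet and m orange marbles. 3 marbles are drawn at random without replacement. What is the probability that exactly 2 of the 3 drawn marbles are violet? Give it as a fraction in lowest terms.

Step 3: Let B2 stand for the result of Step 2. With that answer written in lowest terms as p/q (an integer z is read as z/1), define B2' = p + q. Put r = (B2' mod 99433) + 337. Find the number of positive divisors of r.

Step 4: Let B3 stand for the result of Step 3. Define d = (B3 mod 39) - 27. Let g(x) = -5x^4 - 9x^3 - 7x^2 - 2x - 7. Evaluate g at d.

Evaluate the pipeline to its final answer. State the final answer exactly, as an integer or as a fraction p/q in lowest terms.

Step 1: cross terms: (-17*-4 - 4*-20)=148, (4*20 - -1*-4)=76, (-1*-20 - -17*20)=360; twice the area = |584| = 584; area = 292; boundary points = 1 + 1 + 8 = 10; strictly interior points = area - boundary/2 + 1 = 288; answer 288
Step 2: B1 = 288; m = 7; total draws C(11,3) = 165; favorable C(4,2)*C(7,1) = 42; P = 14/55; answer 14/55
Step 3: B2 = 14/55; threaded value p + q = 69; r = 406; 406 = 2 * 7 * 29; number of divisors = (1+1) * (1+1) * (1+1) = 8; answer 8
Step 4: B3 = 8; d = -19; -5*(-19)^4 - 9*(-19)^3 - 7*(-19)^2 - 2*(-19)^1 - 7 = (-651605) + (61731) + (-2527) + (38) + (-7) = -592370; answer -592370

-592370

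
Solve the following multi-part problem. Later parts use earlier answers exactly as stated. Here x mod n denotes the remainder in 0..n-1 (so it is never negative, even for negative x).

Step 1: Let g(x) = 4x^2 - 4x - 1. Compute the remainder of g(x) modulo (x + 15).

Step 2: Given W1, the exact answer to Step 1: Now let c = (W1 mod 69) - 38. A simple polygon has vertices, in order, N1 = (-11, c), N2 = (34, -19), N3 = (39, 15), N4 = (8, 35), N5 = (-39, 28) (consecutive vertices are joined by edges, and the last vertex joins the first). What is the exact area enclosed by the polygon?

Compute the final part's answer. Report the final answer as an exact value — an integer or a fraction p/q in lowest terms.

1425

Step 1: remainder = value at the root: 4*(-15)^2 - 4*(-15)^1 - 1 = (900) + (60) + (-1) = 959; answer 959
Step 2: W1 = 959; c = 24; cross terms: (-11*-19 - 34*24)=-607, (34*15 - 39*-19)=1251, (39*35 - 8*15)=1245, (8*28 - -39*35)=1589, (-39*24 - -11*28)=-628; twice the area = |2850| = 2850; area = 1425; answer 1425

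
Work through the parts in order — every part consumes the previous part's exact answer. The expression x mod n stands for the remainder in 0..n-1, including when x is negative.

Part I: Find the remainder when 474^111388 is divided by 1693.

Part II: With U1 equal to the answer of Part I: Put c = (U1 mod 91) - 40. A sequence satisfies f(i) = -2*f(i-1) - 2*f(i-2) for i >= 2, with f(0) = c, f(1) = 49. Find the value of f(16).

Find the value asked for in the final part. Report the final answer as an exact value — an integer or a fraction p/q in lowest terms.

2304

Part I: squarings mod 1693: 474^1=474, 474^2=1200, 474^4=950, 474^8=131, 474^16=231, 474^32=878, 474^64=569, 474^128=398, 474^256=955, 474^512=1191, 474^1024=1440, 474^2048=1368, 474^4096=659, 474^8192=873, 474^16384=279, 474^32768=1656, 474^65536=1369; 474^111388 = 474^4 * 474^8 * 474^16 * 474^256 * 474^512 * 474^4096 * 474^8192 * 474^32768 * 474^65536 = 1323 (mod 1693); answer 1323
Part II: U1 = 1323; c = 9; f(2) = -2*(49) - 2*(9) = -116; iterating: f(2)=-116, f(3)=134, f(4)=-36, f(5)=-196, f(6)=464, f(7)=-536, f(8)=144, f(9)=784, f(10)=-1856, f(11)=2144, f(12)=-576, f(13)=-3136, f(14)=7424, f(15)=-8576, f(16)=2304; answer 2304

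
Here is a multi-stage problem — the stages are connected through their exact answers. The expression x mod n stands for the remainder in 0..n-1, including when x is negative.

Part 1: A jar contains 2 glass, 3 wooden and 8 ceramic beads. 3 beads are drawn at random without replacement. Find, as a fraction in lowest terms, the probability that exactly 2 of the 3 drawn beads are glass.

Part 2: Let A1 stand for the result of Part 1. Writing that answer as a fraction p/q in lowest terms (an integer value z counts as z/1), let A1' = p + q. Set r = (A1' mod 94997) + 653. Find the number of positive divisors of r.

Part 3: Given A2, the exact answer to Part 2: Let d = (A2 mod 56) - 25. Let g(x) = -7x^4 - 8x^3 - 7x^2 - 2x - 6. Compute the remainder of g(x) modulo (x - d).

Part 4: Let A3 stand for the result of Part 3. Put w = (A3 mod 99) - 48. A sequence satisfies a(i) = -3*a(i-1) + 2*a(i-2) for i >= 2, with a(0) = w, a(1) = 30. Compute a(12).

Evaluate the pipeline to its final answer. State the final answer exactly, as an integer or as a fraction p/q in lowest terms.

Part 1: total draws C(13,3) = 286; favorable C(2,2)*C(11,1) = 11; P = 1/26; answer 1/26
Part 2: A1 = 1/26; threaded value p + q = 27; r = 680; 680 = 2^3 * 5 * 17; number of divisors = (3+1) * (1+1) * (1+1) = 16; answer 16
Part 3: A2 = 16; d = -9; remainder = value at the root: -7*(-9)^4 - 8*(-9)^3 - 7*(-9)^2 - 2*(-9)^1 - 6 = (-45927) + (5832) + (-567) + (18) + (-6) = -40650; answer -40650
Part 4: A3 = -40650; w = -9; a(2) = -3*(30) + 2*(-9) = -108; iterating: a(2)=-108, a(3)=384, a(4)=-1368, a(5)=4872, a(6)=-17352, a(7)=61800, a(8)=-220104, a(9)=783912, a(10)=-2791944, a(11)=9943656, a(12)=-35414856; answer -35414856

-35414856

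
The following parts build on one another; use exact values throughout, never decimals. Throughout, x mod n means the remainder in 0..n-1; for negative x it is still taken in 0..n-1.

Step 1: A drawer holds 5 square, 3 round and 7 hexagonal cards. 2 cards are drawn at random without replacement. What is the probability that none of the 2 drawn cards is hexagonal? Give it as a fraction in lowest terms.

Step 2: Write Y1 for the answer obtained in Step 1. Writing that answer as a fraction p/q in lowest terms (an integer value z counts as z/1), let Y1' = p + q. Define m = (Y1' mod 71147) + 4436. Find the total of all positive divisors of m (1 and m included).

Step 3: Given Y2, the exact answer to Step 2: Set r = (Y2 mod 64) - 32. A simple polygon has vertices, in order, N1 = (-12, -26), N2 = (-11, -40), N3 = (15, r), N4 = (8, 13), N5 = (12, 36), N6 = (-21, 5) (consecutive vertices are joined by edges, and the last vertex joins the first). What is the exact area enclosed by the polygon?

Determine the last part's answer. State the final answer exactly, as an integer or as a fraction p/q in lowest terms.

2999/2

Step 1: total draws C(15,2) = 105; favorable C(8,2) = 28; P = 4/15; answer 4/15
Step 2: Y1 = 4/15; threaded value p + q = 19; m = 4455; 4455 = 3^4 * 5 * 11; sigma = (1 + 3 + 9 + 27 + 81) * (1 + 5) * (1 + 11) = 121 * 6 * 12 = 8712; answer 8712
Step 3: Y2 = 8712; r = -24; cross terms: (-12*-40 - -11*-26)=194, (-11*-24 - 15*-40)=864, (15*13 - 8*-24)=387, (8*36 - 12*13)=132, (12*5 - -21*36)=816, (-21*-26 - -12*5)=606; twice the area = |2999| = 2999; area = 2999/2; answer 2999/2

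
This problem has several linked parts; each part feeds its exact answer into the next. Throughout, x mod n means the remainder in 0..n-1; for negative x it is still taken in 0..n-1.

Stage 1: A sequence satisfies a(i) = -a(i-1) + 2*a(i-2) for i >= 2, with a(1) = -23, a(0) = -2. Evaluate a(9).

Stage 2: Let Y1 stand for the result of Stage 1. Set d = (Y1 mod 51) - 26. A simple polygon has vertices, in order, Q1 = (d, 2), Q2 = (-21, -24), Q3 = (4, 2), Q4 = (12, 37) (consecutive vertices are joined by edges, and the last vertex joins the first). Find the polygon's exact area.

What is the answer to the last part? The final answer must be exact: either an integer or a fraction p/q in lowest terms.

61

Stage 1: a(2) = -1*(-23) + 2*(-2) = 19; iterating: a(2)=19, a(3)=-65, a(4)=103, a(5)=-233, a(6)=439, a(7)=-905, a(8)=1783, a(9)=-3593; answer -3593
Stage 2: Y1 = -3593; d = 2; cross terms: (2*-24 - -21*2)=-6, (-21*2 - 4*-24)=54, (4*37 - 12*2)=124, (12*2 - 2*37)=-50; twice the area = |122| = 122; area = 61; answer 61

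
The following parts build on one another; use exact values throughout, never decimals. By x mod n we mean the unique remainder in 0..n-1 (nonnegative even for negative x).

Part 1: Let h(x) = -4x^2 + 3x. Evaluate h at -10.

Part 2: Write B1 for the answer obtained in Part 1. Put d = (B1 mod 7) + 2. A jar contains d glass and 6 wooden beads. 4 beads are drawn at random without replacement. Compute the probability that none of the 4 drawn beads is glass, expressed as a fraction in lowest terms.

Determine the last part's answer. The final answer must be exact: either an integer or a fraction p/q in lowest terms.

Part 1: -4*(-10)^2 + 3*(-10)^1 = (-400) + (-30) = -430; answer -430
Part 2: B1 = -430; d = 6; total draws C(12,4) = 495; favorable C(6,4) = 15; P = 1/33; answer 1/33

1/33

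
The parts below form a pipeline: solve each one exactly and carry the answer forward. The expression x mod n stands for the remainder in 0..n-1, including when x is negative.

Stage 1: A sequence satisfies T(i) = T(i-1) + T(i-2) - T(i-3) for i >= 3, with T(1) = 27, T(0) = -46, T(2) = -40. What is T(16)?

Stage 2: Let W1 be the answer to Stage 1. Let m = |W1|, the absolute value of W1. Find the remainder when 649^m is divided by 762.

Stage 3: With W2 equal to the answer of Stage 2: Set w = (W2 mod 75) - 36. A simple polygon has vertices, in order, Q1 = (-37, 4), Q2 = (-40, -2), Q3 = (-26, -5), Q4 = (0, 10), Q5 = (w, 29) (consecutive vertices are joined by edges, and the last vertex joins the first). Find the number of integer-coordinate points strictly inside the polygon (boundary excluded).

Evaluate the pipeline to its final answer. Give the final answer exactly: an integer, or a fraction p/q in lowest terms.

Stage 1: T(3) = 1*(-40) + 1*(27) - 1*(-46) = 33; iterating: T(3)=33, T(4)=-34, T(5)=39, T(6)=-28, T(7)=45, T(8)=-22, T(9)=51, T(10)=-16, T(11)=57, T(12)=-10, T(13)=63, T(14)=-4, T(15)=69, T(16)=2; answer 2
Stage 2: W1 = 2; m = 2; squarings mod 762: 649^1=649, 649^2=577; 649^2 = 649^2 = 577 (mod 762); answer 577
Stage 3: W2 = 577; w = 16; cross terms: (-37*-2 - -40*4)=234, (-40*-5 - -26*-2)=148, (-26*10 - 0*-5)=-260, (0*29 - 16*10)=-160, (16*4 - -37*29)=1137; twice the area = |1099| = 1099; area = 1099/2; boundary points = 3 + 1 + 1 + 1 + 1 = 7; strictly interior points = area - boundary/2 + 1 = 547; answer 547

547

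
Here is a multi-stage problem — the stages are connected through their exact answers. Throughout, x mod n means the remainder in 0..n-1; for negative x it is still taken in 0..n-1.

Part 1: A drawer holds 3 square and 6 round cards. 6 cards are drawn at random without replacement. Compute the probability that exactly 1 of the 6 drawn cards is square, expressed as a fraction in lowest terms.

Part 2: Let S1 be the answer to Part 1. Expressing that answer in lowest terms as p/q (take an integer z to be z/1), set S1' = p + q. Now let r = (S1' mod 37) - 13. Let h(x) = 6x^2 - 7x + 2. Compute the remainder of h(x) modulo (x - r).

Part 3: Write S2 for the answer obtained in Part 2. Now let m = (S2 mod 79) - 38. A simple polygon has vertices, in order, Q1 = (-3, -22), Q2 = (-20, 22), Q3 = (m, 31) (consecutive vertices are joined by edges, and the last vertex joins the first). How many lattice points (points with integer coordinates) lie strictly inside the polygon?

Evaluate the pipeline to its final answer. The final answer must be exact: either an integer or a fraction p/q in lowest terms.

1220

Part 1: total draws C(9,6) = 84; favorable C(3,1)*C(6,5) = 18; P = 3/14; answer 3/14
Part 2: S1 = 3/14; threaded value p + q = 17; r = 4; remainder = value at the root: 6*(4)^2 - 7*(4)^1 + 2 = (96) + (-28) + (2) = 70; answer 70
Part 3: S2 = 70; m = 32; cross terms: (-3*22 - -20*-22)=-506, (-20*31 - 32*22)=-1324, (32*-22 - -3*31)=-611; twice the area = |-2441| = 2441; area = 2441/2; boundary points = 1 + 1 + 1 = 3; strictly interior points = area - boundary/2 + 1 = 1220; answer 1220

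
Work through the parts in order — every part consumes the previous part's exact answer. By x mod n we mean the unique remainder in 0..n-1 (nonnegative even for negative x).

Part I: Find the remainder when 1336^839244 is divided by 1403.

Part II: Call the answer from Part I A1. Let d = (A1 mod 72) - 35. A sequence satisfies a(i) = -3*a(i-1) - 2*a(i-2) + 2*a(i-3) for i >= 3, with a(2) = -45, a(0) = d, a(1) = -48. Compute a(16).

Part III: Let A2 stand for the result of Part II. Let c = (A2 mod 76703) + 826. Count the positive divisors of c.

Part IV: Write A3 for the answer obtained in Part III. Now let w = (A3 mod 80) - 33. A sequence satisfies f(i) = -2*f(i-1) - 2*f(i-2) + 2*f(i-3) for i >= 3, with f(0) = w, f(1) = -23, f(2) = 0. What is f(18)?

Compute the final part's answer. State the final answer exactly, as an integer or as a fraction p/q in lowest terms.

-4544

Part I: squarings mod 1403: 1336^1=1336, 1336^2=280, 1336^4=1235, 1336^8=164, 1336^16=239, 1336^32=1001, 1336^64=259, 1336^128=1140, 1336^256=422, 1336^512=1306, 1336^1024=991, 1336^2048=1384, 1336^4096=361, 1336^8192=1245, 1336^16384=1113, 1336^32768=1323, 1336^65536=788, 1336^131072=818, 1336^262144=1296, 1336^524288=225; 1336^839244 = 1336^4 * 1336^8 * 1336^64 * 1336^512 * 1336^1024 * 1336^2048 * 1336^16384 * 1336^32768 * 1336^262144 * 1336^524288 = 1254 (mod 1403); answer 1254
Part II: A1 = 1254; d = -5; a(3) = -3*(-45) - 2*(-48) + 2*(-5) = 221; iterating: a(3)=221, a(4)=-669, a(5)=1475, a(6)=-2645, a(7)=3647, a(8)=-2701, a(9)=-4481, a(10)=26139, a(11)=-74857, a(12)=163331, a(13)=-288001, a(14)=387627, a(15)=-260217, a(16)=-570605; answer -570605
Part III: A2 = -570605; c = 43845; 43845 = 3 * 5 * 37 * 79; number of divisors = (1+1) * (1+1) * (1+1) * (1+1) = 16; answer 16
Part IV: A3 = 16; w = -17; f(3) = -2*(0) - 2*(-23) + 2*(-17) = 12; iterating: f(3)=12, f(4)=-70, f(5)=116, f(6)=-68, f(7)=-236, f(8)=840, f(9)=-1344, f(10)=536, f(11)=3296, f(12)=-10352, f(13)=15184, f(14)=-3072, f(15)=-44928, f(16)=126368, f(17)=-169024, f(18)=-4544; answer -4544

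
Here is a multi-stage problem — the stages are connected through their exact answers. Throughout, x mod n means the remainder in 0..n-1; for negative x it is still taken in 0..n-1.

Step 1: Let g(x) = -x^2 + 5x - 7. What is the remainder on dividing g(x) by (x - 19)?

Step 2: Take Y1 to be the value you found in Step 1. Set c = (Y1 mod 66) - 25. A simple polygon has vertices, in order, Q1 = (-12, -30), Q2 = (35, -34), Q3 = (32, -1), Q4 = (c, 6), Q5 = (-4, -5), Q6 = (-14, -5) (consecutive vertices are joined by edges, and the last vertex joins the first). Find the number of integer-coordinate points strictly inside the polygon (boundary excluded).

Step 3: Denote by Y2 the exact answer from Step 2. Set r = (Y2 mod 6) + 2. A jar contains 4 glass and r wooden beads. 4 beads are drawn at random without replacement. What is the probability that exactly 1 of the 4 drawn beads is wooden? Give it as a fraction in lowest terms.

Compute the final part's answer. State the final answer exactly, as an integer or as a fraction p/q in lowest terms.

Step 1: remainder = value at the root: -1*(19)^2 + 5*(19)^1 - 7 = (-361) + (95) + (-7) = -273; answer -273
Step 2: Y1 = -273; c = 32; cross terms: (-12*-34 - 35*-30)=1458, (35*-1 - 32*-34)=1053, (32*6 - 32*-1)=224, (32*-5 - -4*6)=-136, (-4*-5 - -14*-5)=-50, (-14*-30 - -12*-5)=360; twice the area = |2909| = 2909; area = 2909/2; boundary points = 1 + 3 + 7 + 1 + 10 + 1 = 23; strictly interior points = area - boundary/2 + 1 = 1444; answer 1444
Step 3: Y2 = 1444; r = 6; total draws C(10,4) = 210; favorable C(6,1)*C(4,3) = 24; P = 4/35; answer 4/35

4/35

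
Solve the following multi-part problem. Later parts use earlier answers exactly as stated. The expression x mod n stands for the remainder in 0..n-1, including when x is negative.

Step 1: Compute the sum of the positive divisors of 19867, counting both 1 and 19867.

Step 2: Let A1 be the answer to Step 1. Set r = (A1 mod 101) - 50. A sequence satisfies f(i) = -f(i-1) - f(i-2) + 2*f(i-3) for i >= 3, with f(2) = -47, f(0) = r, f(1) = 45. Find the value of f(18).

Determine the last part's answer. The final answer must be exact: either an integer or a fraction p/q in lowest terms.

Step 1: 19867 is prime, so its only divisors are 1 and 19867; sigma = 1 + 19867 = 19868; answer 19868
Step 2: A1 = 19868; r = 22; f(3) = -1*(-47) - 1*(45) + 2*(22) = 46; iterating: f(3)=46, f(4)=91, f(5)=-231, f(6)=232, f(7)=181, f(8)=-875, f(9)=1158, f(10)=79, f(11)=-2987, f(12)=5224, f(13)=-2079, f(14)=-9119, f(15)=21646, f(16)=-16685, f(17)=-23199, f(18)=83176; answer 83176

83176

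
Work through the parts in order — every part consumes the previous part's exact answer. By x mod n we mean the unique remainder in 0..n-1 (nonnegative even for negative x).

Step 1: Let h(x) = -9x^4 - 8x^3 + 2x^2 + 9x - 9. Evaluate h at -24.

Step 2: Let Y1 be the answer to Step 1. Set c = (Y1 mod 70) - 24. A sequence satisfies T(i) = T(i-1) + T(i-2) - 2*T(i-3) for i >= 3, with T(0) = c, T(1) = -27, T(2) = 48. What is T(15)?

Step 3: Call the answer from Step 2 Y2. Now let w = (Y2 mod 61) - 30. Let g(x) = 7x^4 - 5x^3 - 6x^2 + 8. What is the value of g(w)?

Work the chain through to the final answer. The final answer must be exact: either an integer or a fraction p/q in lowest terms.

Step 1: -9*(-24)^4 - 8*(-24)^3 + 2*(-24)^2 + 9*(-24)^1 - 9 = (-2985984) + (110592) + (1152) + (-216) + (-9) = -2874465; answer -2874465
Step 2: Y1 = -2874465; c = -9; T(3) = 1*(48) + 1*(-27) - 2*(-9) = 39; iterating: T(3)=39, T(4)=141, T(5)=84, T(6)=147, T(7)=-51, T(8)=-72, T(9)=-417, T(10)=-387, T(11)=-660, T(12)=-213, T(13)=-99, T(14)=1008, T(15)=1335; answer 1335
Step 3: Y2 = 1335; w = 24; 7*(24)^4 - 5*(24)^3 - 6*(24)^2 + 8 = (2322432) + (-69120) + (-3456) + (8) = 2249864; answer 2249864

2249864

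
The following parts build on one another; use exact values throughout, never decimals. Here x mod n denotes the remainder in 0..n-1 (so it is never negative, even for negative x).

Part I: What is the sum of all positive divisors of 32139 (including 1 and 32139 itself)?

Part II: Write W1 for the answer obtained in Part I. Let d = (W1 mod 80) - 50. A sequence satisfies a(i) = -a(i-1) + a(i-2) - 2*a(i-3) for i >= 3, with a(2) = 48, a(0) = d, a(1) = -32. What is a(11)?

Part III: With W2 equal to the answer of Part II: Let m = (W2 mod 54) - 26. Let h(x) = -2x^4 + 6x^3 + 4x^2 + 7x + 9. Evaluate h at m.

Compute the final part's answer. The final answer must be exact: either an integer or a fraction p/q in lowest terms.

Part I: 32139 = 3^2 * 3571; sigma = (1 + 3 + 9) * (1 + 3571) = 13 * 3572 = 46436; answer 46436
Part II: W1 = 46436; d = -14; a(3) = -1*(48) + 1*(-32) - 2*(-14) = -52; iterating: a(3)=-52, a(4)=164, a(5)=-312, a(6)=580, a(7)=-1220, a(8)=2424, a(9)=-4804, a(10)=9668, a(11)=-19320; answer -19320
Part III: W2 = -19320; m = -14; -2*(-14)^4 + 6*(-14)^3 + 4*(-14)^2 + 7*(-14)^1 + 9 = (-76832) + (-16464) + (784) + (-98) + (9) = -92601; answer -92601

-92601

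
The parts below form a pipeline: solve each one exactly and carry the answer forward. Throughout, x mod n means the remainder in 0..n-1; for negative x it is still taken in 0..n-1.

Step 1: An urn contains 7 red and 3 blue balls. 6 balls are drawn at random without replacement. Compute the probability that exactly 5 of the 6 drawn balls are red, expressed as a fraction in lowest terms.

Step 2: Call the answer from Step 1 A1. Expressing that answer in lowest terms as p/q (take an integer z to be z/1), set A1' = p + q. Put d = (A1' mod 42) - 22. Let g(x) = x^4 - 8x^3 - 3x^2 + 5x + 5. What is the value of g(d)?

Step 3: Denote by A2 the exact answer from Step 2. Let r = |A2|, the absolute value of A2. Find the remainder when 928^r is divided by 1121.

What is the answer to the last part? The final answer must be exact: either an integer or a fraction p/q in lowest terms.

Step 1: total draws C(10,6) = 210; favorable C(7,5)*C(3,1) = 63; P = 3/10; answer 3/10
Step 2: A1 = 3/10; threaded value p + q = 13; d = -9; 1*(-9)^4 - 8*(-9)^3 - 3*(-9)^2 + 5*(-9)^1 + 5 = (6561) + (5832) + (-243) + (-45) + (5) = 12110; answer 12110
Step 3: A2 = 12110; r = 12110; squarings mod 1121: 928^1=928, 928^2=256, 928^4=518, 928^8=405, 928^16=359, 928^32=1087, 928^64=35, 928^128=104, 928^256=727, 928^512=538, 928^1024=226, 928^2048=631, 928^4096=206, 928^8192=959; 928^12110 = 928^2 * 928^4 * 928^8 * 928^64 * 928^256 * 928^512 * 928^1024 * 928^2048 * 928^8192 = 80 (mod 1121); answer 80

80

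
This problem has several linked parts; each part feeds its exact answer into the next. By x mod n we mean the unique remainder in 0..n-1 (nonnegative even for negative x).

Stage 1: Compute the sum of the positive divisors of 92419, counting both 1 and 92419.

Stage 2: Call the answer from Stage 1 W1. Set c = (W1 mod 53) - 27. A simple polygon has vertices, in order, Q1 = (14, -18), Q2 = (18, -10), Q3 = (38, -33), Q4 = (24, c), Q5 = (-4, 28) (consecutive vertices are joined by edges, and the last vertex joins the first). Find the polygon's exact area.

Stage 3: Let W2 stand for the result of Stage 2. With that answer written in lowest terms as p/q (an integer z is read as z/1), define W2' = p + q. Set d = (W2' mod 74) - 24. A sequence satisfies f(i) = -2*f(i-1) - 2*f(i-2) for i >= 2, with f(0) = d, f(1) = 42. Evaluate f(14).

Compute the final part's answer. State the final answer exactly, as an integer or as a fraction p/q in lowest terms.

7168

Stage 1: 92419 is prime, so its only divisors are 1 and 92419; sigma = 1 + 92419 = 92420; answer 92420
Stage 2: W1 = 92420; c = 14; cross terms: (14*-10 - 18*-18)=184, (18*-33 - 38*-10)=-214, (38*14 - 24*-33)=1324, (24*28 - -4*14)=728, (-4*-18 - 14*28)=-320; twice the area = |1702| = 1702; area = 851; answer 851
Stage 3: W2 = 851; threaded value p + q = 852; d = 14; f(2) = -2*(42) - 2*(14) = -112; iterating: f(2)=-112, f(3)=140, f(4)=-56, f(5)=-168, f(6)=448, f(7)=-560, f(8)=224, f(9)=672, f(10)=-1792, f(11)=2240, f(12)=-896, f(13)=-2688, f(14)=7168; answer 7168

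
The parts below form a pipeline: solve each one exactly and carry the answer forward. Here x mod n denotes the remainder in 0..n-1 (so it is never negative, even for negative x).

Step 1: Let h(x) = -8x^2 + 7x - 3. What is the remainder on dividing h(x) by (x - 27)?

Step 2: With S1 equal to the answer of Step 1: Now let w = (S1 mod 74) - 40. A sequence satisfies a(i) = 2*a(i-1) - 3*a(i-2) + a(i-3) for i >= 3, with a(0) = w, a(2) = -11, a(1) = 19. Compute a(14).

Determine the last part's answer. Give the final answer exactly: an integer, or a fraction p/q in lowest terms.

Step 1: remainder = value at the root: -8*(27)^2 + 7*(27)^1 - 3 = (-5832) + (189) + (-3) = -5646; answer -5646
Step 2: S1 = -5646; w = 12; a(3) = 2*(-11) - 3*(19) + 1*(12) = -67; iterating: a(3)=-67, a(4)=-82, a(5)=26, a(6)=231, a(7)=302, a(8)=-63, a(9)=-801, a(10)=-1111, a(11)=118, a(12)=2768, a(13)=4071, a(14)=-44; answer -44

-44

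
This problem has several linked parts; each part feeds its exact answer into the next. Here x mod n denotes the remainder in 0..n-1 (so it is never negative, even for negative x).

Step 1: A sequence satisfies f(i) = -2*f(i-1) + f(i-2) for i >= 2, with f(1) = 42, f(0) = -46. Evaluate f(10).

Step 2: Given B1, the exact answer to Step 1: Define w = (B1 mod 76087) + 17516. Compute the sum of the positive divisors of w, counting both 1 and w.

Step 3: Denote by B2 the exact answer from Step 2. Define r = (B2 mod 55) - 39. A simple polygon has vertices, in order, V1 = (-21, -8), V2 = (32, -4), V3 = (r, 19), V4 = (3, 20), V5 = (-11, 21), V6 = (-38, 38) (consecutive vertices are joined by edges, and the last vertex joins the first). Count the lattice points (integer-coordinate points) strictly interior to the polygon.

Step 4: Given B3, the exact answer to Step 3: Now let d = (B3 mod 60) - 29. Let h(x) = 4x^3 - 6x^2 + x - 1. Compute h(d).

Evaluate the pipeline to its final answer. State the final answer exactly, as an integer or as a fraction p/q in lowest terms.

-6062

Step 1: f(2) = -2*(42) + 1*(-46) = -130; iterating: f(2)=-130, f(3)=302, f(4)=-734, f(5)=1770, f(6)=-4274, f(7)=10318, f(8)=-24910, f(9)=60138, f(10)=-145186; answer -145186
Step 2: B1 = -145186; w = 24504; 24504 = 2^3 * 3 * 1021; sigma = (1 + 2 + 4 + 8) * (1 + 3) * (1 + 1021) = 15 * 4 * 1022 = 61320; answer 61320
Step 3: B2 = 61320; r = 11; cross terms: (-21*-4 - 32*-8)=340, (32*19 - 11*-4)=652, (11*20 - 3*19)=163, (3*21 - -11*20)=283, (-11*38 - -38*21)=380, (-38*-8 - -21*38)=1102; twice the area = |2920| = 2920; area = 1460; boundary points = 1 + 1 + 1 + 1 + 1 + 1 = 6; strictly interior points = area - boundary/2 + 1 = 1458; answer 1458
Step 4: B3 = 1458; d = -11; 4*(-11)^3 - 6*(-11)^2 + 1*(-11)^1 - 1 = (-5324) + (-726) + (-11) + (-1) = -6062; answer -6062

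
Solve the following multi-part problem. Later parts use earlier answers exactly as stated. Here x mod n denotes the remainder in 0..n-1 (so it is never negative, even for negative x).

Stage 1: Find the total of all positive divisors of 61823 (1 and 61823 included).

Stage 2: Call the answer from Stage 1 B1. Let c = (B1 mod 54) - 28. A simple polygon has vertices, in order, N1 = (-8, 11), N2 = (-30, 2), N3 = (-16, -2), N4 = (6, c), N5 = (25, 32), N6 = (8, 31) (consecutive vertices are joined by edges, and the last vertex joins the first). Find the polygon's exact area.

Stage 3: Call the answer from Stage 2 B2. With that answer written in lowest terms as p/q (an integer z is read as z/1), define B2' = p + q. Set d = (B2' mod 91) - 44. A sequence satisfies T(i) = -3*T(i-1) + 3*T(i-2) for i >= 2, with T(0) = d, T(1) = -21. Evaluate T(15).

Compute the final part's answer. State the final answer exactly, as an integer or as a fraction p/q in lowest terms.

-1040613966

Stage 1: 61823 = 211 * 293; sigma = (1 + 211) * (1 + 293) = 212 * 294 = 62328; answer 62328
Stage 2: B1 = 62328; c = -16; cross terms: (-8*2 - -30*11)=314, (-30*-2 - -16*2)=92, (-16*-16 - 6*-2)=268, (6*32 - 25*-16)=592, (25*31 - 8*32)=519, (8*11 - -8*31)=336; twice the area = |2121| = 2121; area = 2121/2; answer 2121/2
Stage 3: B2 = 2121/2; threaded value p + q = 2123; d = -14; T(2) = -3*(-21) + 3*(-14) = 21; iterating: T(2)=21, T(3)=-126, T(4)=441, T(5)=-1701, T(6)=6426, T(7)=-24381, T(8)=92421, T(9)=-350406, T(10)=1328481, T(11)=-5036661, T(12)=19095426, T(13)=-72396261, T(14)=274475061, T(15)=-1040613966; answer -1040613966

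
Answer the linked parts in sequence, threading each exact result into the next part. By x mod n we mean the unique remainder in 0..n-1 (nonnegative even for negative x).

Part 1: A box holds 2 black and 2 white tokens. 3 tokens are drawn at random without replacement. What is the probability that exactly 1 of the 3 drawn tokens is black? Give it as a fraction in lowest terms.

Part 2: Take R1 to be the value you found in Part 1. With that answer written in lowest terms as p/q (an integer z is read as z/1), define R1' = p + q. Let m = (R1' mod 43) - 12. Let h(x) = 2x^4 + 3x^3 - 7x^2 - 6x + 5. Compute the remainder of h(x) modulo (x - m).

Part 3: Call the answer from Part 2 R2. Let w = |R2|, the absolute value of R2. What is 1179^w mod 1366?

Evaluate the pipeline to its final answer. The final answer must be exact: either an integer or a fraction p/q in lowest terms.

Part 1: total draws C(4,3) = 4; favorable C(2,1)*C(2,2) = 2; P = 1/2; answer 1/2
Part 2: R1 = 1/2; threaded value p + q = 3; m = -9; remainder = value at the root: 2*(-9)^4 + 3*(-9)^3 - 7*(-9)^2 - 6*(-9)^1 + 5 = (13122) + (-2187) + (-567) + (54) + (5) = 10427; answer 10427
Part 3: R2 = 10427; w = 10427; squarings mod 1366: 1179^1=1179, 1179^2=819, 1179^4=55, 1179^8=293, 1179^16=1157, 1179^32=1335, 1179^64=961, 1179^128=105, 1179^256=97, 1179^512=1213, 1179^1024=187, 1179^2048=819, 1179^4096=55, 1179^8192=293; 1179^10427 = 1179^1 * 1179^2 * 1179^8 * 1179^16 * 1179^32 * 1179^128 * 1179^2048 * 1179^8192 = 1013 (mod 1366); answer 1013

1013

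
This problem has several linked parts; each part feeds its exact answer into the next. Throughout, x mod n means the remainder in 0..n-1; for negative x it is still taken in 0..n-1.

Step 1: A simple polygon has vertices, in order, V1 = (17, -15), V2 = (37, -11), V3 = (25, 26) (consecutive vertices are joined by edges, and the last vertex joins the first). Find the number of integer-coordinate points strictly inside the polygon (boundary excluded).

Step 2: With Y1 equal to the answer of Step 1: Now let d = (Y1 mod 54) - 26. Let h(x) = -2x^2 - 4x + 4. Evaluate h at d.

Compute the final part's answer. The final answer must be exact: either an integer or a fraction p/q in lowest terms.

Step 1: cross terms: (17*-11 - 37*-15)=368, (37*26 - 25*-11)=1237, (25*-15 - 17*26)=-817; twice the area = |788| = 788; area = 394; boundary points = 4 + 1 + 1 = 6; strictly interior points = area - boundary/2 + 1 = 392; answer 392
Step 2: Y1 = 392; d = -12; -2*(-12)^2 - 4*(-12)^1 + 4 = (-288) + (48) + (4) = -236; answer -236

-236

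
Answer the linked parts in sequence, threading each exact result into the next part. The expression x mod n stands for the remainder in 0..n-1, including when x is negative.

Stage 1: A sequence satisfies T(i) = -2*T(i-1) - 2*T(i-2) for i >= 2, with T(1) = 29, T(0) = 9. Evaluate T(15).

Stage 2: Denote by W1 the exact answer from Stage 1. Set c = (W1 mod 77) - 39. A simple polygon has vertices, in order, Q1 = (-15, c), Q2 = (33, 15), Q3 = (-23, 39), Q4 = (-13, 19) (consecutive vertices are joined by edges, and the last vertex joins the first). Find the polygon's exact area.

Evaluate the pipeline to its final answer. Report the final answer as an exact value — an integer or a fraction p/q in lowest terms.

Stage 1: T(2) = -2*(29) - 2*(9) = -76; iterating: T(2)=-76, T(3)=94, T(4)=-36, T(5)=-116, T(6)=304, T(7)=-376, T(8)=144, T(9)=464, T(10)=-1216, T(11)=1504, T(12)=-576, T(13)=-1856, T(14)=4864, T(15)=-6016; answer -6016
Stage 2: W1 = -6016; c = 28; cross terms: (-15*15 - 33*28)=-1149, (33*39 - -23*15)=1632, (-23*19 - -13*39)=70, (-13*28 - -15*19)=-79; twice the area = |474| = 474; area = 237; answer 237

237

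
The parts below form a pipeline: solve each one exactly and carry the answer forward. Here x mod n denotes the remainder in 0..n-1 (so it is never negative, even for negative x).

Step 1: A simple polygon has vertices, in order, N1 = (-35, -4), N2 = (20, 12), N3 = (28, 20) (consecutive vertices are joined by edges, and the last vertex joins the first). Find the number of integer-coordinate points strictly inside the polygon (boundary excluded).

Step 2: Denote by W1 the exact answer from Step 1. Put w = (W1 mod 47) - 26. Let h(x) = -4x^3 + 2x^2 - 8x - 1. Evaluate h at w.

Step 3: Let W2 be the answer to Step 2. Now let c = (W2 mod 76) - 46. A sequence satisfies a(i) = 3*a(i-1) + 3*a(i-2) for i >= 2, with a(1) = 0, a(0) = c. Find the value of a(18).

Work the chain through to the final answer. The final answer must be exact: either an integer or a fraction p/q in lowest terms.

Step 1: cross terms: (-35*12 - 20*-4)=-340, (20*20 - 28*12)=64, (28*-4 - -35*20)=588; twice the area = |312| = 312; area = 156; boundary points = 1 + 8 + 3 = 12; strictly interior points = area - boundary/2 + 1 = 151; answer 151
Step 2: W1 = 151; w = -16; -4*(-16)^3 + 2*(-16)^2 - 8*(-16)^1 - 1 = (16384) + (512) + (128) + (-1) = 17023; answer 17023
Step 3: W2 = 17023; c = 29; a(2) = 3*(0) + 3*(29) = 87; iterating: a(2)=87, a(3)=261, a(4)=1044, a(5)=3915, a(6)=14877, a(7)=56376, a(8)=213759, a(9)=810405, a(10)=3072492, a(11)=11648691, a(12)=44163549, a(13)=167436720, a(14)=634800807, a(15)=2406712581, a(16)=9124540164, a(17)=34593758235, a(18)=131154895197; answer 131154895197

131154895197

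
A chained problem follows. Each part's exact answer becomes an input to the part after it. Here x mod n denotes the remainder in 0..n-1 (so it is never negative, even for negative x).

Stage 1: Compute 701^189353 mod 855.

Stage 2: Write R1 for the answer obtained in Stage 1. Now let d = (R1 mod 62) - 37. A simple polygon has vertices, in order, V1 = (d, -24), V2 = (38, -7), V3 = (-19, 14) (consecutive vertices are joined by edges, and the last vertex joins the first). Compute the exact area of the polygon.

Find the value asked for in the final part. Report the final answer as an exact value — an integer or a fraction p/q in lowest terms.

Stage 1: squarings mod 855: 701^1=701, 701^2=631, 701^4=586, 701^8=541, 701^16=271, 701^32=766, 701^64=226, 701^128=631, 701^256=586, 701^512=541, 701^1024=271, 701^2048=766, 701^4096=226, 701^8192=631, 701^16384=586, 701^32768=541, 701^65536=271, 701^131072=766; 701^189353 = 701^1 * 701^8 * 701^32 * 701^128 * 701^256 * 701^512 * 701^8192 * 701^16384 * 701^32768 * 701^131072 = 251 (mod 855); answer 251
Stage 2: R1 = 251; d = -34; cross terms: (-34*-7 - 38*-24)=1150, (38*14 - -19*-7)=399, (-19*-24 - -34*14)=932; twice the area = |2481| = 2481; area = 2481/2; answer 2481/2

2481/2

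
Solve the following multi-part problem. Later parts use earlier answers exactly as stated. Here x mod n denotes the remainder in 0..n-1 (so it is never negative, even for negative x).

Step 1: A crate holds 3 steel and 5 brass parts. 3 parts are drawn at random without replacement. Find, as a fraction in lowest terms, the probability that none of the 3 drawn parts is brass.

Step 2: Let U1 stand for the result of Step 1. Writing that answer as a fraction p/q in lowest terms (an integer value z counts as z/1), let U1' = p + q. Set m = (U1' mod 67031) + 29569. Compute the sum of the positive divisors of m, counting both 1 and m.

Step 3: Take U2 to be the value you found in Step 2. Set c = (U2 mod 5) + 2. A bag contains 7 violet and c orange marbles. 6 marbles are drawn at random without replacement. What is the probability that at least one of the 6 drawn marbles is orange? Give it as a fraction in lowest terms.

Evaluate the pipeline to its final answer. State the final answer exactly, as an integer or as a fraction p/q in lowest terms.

Step 1: total draws C(8,3) = 56; favorable C(3,3) = 1; P = 1/56; answer 1/56
Step 2: U1 = 1/56; threaded value p + q = 57; m = 29626; 29626 = 2 * 14813; sigma = (1 + 2) * (1 + 14813) = 3 * 14814 = 44442; answer 44442
Step 3: U2 = 44442; c = 4; total draws C(11,6) = 462; complement C(7,6) = 7; favorable 462 - 7 = 455; P = 65/66; answer 65/66

65/66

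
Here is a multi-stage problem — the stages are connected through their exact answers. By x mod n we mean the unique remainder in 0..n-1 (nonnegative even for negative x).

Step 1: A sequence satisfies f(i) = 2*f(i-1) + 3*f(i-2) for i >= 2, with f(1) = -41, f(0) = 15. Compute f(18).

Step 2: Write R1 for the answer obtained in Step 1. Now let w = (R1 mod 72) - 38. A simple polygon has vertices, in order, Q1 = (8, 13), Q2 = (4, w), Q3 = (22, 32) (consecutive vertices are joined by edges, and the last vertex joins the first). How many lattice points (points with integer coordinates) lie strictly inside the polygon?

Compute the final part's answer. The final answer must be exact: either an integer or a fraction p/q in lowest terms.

Step 1: f(2) = 2*(-41) + 3*(15) = -37; iterating: f(2)=-37, f(3)=-197, f(4)=-505, f(5)=-1601, f(6)=-4717, f(7)=-14237, f(8)=-42625, f(9)=-127961, f(10)=-383797, f(11)=-1151477, f(12)=-3454345, f(13)=-10363121, f(14)=-31089277, f(15)=-93267917, f(16)=-279803665, f(17)=-839411081, f(18)=-2518233157; answer -2518233157
Step 2: R1 = -2518233157; w = -3; cross terms: (8*-3 - 4*13)=-76, (4*32 - 22*-3)=194, (22*13 - 8*32)=30; twice the area = |148| = 148; area = 74; boundary points = 4 + 1 + 1 = 6; strictly interior points = area - boundary/2 + 1 = 72; answer 72

72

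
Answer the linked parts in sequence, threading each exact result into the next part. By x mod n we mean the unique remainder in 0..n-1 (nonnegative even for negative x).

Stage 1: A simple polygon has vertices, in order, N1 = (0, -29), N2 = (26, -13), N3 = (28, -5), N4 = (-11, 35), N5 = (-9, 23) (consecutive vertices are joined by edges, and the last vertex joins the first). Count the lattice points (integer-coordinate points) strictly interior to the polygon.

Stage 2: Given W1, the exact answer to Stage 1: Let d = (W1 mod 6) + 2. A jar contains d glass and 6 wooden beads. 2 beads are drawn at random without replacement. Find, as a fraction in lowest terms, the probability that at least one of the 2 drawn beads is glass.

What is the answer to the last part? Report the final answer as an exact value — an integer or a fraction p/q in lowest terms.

Stage 1: cross terms: (0*-13 - 26*-29)=754, (26*-5 - 28*-13)=234, (28*35 - -11*-5)=925, (-11*23 - -9*35)=62, (-9*-29 - 0*23)=261; twice the area = |2236| = 2236; area = 1118; boundary points = 2 + 2 + 1 + 2 + 1 = 8; strictly interior points = area - boundary/2 + 1 = 1115; answer 1115
Stage 2: W1 = 1115; d = 7; total draws C(13,2) = 78; complement C(6,2) = 15; favorable 78 - 15 = 63; P = 21/26; answer 21/26

21/26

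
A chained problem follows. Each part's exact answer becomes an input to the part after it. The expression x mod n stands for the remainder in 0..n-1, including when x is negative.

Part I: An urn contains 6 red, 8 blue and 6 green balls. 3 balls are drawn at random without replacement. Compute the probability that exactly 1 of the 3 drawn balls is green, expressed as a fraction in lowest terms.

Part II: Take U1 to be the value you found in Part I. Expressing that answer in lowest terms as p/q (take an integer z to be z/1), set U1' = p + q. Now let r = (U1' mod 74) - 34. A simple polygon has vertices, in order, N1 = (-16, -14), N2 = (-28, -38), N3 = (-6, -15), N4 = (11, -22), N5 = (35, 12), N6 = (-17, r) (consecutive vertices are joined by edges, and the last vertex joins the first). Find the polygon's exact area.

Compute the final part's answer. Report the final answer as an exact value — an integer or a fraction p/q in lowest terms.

Part I: total draws C(20,3) = 1140; favorable C(6,1)*C(14,2) = 546; P = 91/190; answer 91/190
Part II: U1 = 91/190; threaded value p + q = 281; r = 25; cross terms: (-16*-38 - -28*-14)=216, (-28*-15 - -6*-38)=192, (-6*-22 - 11*-15)=297, (11*12 - 35*-22)=902, (35*25 - -17*12)=1079, (-17*-14 - -16*25)=638; twice the area = |3324| = 3324; area = 1662; answer 1662

1662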